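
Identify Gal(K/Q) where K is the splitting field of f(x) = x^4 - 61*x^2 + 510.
Gal(K/Q) = V_4 (Klein four-group, Z/2Z × Z/2Z)

f factors as (x^2 - 51)(x^2 - 10), so the splitting field is K = Q(sqrt(51), sqrt(10)). The elements 51, 10, 510 are all non-squares in Q, so sqrt(51) and sqrt(10) generate independent quadratic extensions. Thus [K:Q] = 4 and Gal(K/Q) is generated by the two order-2 automorphisms sqrt(51) ↦ -sqrt(51) and sqrt(10) ↦ -sqrt(10), giving V_4.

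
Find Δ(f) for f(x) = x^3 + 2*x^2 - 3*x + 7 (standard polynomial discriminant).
Δ = -2159

For x^3 + a x^2 + b x + c the discriminant is Δ = 18 a b c - 4 a^3 c + a^2 b^2 - 4 b^3 - 27 c^2.
Plug a = 2, b = -3, c = 7:
  18*(2)*(-3)*(7) - 4*(2)^3*(7) + (2)^2*(-3)^2 - 4*(-3)^3 - 27*(7)^2
  = -756 + (-224) + 36 + (108) + (-1323)
  = -2159.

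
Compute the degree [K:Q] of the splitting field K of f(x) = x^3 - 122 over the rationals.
[K:Q] = 6

x^3 - 122 has one real root r = 122^(1/3) and two complex roots r*zeta_3, r*zeta_3^2 where zeta_3 = e^(2*pi*i/3). The splitting field is Q(r, zeta_3). [Q(r):Q] = 3 and [Q(zeta_3):Q] = 2 with gcd = 1, so [Q(r, zeta_3):Q] = 3 * 2 = 6.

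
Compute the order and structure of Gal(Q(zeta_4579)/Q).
|Gal(Q(zeta_4579)/Q)| = phi(4579) = 4320; group ≅ (Z/4579Z)^* ≅ Z/18Z × Z/240Z

The n-th cyclotomic polynomial Φ_4579(x) is the minimal polynomial of zeta_4579 over Q and has degree phi(4579) = 4320. So Q(zeta_4579) is a degree-4320 Galois extension with Galois group (Z/4579Z)^*. By CRT, (Z/4579Z)^* ≅ (Z/19Z)^* × (Z/241Z)^*. Each prime-power unit group is (Z/19Z)^* ≅ Z/18Z; (Z/241Z)^* ≅ Z/240Z. Hence Gal(Q(zeta_4579)/Q) ≅ Z/18Z × Z/240Z.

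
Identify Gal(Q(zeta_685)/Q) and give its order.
|Gal(Q(zeta_685)/Q)| = phi(685) = 544; group ≅ (Z/685Z)^* ≅ Z/4Z × Z/136Z

The n-th cyclotomic polynomial Φ_685(x) is the minimal polynomial of zeta_685 over Q and has degree phi(685) = 544. So Q(zeta_685) is a degree-544 Galois extension with Galois group (Z/685Z)^*. By CRT, (Z/685Z)^* ≅ (Z/5Z)^* × (Z/137Z)^*. Each prime-power unit group is (Z/5Z)^* ≅ Z/4Z; (Z/137Z)^* ≅ Z/136Z. Hence Gal(Q(zeta_685)/Q) ≅ Z/4Z × Z/136Z.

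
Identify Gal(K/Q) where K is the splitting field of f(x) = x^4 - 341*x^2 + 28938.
Gal(K/Q) = V_4 (Klein four-group, Z/2Z × Z/2Z)

f factors as (x^2 - 182)(x^2 - 159), so the splitting field is K = Q(sqrt(182), sqrt(159)). The elements 182, 159, 28938 are all non-squares in Q, so sqrt(182) and sqrt(159) generate independent quadratic extensions. Thus [K:Q] = 4 and Gal(K/Q) is generated by the two order-2 automorphisms sqrt(182) ↦ -sqrt(182) and sqrt(159) ↦ -sqrt(159), giving V_4.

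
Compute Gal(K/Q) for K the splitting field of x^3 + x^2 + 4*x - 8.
Gal(K/Q) = S_3 (symmetric group of order 6)

Compute the discriminant of x^3 + (1)*x^2 + (4)*x + (-8): Δ = -2512. Since Δ is not a rational square, the Galois group is not contained in A_3; it must be the full S_3 (irreducibility of the cubic rules out anything smaller).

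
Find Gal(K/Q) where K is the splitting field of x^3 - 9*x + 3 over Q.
Gal(K/Q) = S_3 (symmetric group of order 6)

Compute the discriminant of x^3 + (0)*x^2 + (-9)*x + (3): Δ = 2673. Since Δ is not a rational square, the Galois group is not contained in A_3; it must be the full S_3 (irreducibility of the cubic rules out anything smaller).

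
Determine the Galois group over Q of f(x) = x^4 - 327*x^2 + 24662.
Gal(K/Q) = V_4 (Klein four-group, Z/2Z × Z/2Z)

f factors as (x^2 - 209)(x^2 - 118), so the splitting field is K = Q(sqrt(209), sqrt(118)). The elements 209, 118, 24662 are all non-squares in Q, so sqrt(209) and sqrt(118) generate independent quadratic extensions. Thus [K:Q] = 4 and Gal(K/Q) is generated by the two order-2 automorphisms sqrt(209) ↦ -sqrt(209) and sqrt(118) ↦ -sqrt(118), giving V_4.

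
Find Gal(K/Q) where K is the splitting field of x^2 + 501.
Gal(K/Q) = Z/2Z (cyclic of order 2)

x^2 + 501 is irreducible over Q since -501 is not a rational square. The splitting field Q(sqrt(-501)) has degree 2 over Q, and its unique nontrivial automorphism is sqrt(-501) ↦ -sqrt(-501). Hence Gal(Q(sqrt(-501))/Q) = Z/2Z.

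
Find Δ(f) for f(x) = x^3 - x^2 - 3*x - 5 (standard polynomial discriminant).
Δ = -848

For x^3 + a x^2 + b x + c the discriminant is Δ = 18 a b c - 4 a^3 c + a^2 b^2 - 4 b^3 - 27 c^2.
Plug a = -1, b = -3, c = -5:
  18*(-1)*(-3)*(-5) - 4*(-1)^3*(-5) + (-1)^2*(-3)^2 - 4*(-3)^3 - 27*(-5)^2
  = -270 + (-20) + 9 + (108) + (-675)
  = -848.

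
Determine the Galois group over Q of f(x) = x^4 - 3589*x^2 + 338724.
Gal(K/Q) = Z/2Z (cyclic of order 2)

f factors as (x^2 - 3492)(x^2 - 97), so the splitting field is K = Q(sqrt(3492), sqrt(97)). The squarefree part of 3492 is 97 and the squarefree part of 97 is also 97, so sqrt(3492) and sqrt(97) are both rational multiples of sqrt(97). Hence Q(sqrt(3492)) = Q(sqrt(97)) = Q(sqrt(97)), and the splitting field collapses to a single degree-2 extension with Galois group Z/2Z.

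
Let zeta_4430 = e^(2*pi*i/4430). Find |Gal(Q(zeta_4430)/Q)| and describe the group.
|Gal(Q(zeta_4430)/Q)| = phi(4430) = 1768; group ≅ (Z/4430Z)^* ≅ Z/4Z × Z/442Z

The n-th cyclotomic polynomial Φ_4430(x) is the minimal polynomial of zeta_4430 over Q and has degree phi(4430) = 1768. So Q(zeta_4430) is a degree-1768 Galois extension with Galois group (Z/4430Z)^*. By CRT, (Z/4430Z)^* ≅ (Z/2Z)^* × (Z/5Z)^* × (Z/443Z)^*. Each prime-power unit group is (Z/2Z)^* ≅ trivial group (order 1); (Z/5Z)^* ≅ Z/4Z; (Z/443Z)^* ≅ Z/442Z. Hence Gal(Q(zeta_4430)/Q) ≅ Z/4Z × Z/442Z.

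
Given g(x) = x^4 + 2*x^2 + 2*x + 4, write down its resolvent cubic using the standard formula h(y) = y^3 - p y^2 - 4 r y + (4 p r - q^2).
h(y) = y^3 - 2*y^2 - 16*y + 28

Identify coefficients: p = 2, q = 2, r = 4.
Plug into h(y) = y^3 - p y^2 - 4 r y + (4 p r - q^2):
  h(y) = y^3 - (2) y^2 - 4*(4) y + (4*(2)*(4) - (2)^2)
       = y^3 + (-2) y^2 + (-16) y + (28).
Simplifying: h(y) = y^3 - 2*y^2 - 16*y + 28.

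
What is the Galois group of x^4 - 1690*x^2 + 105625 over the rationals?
Gal(K/Q) = Z/2Z (cyclic of order 2)

f factors as (x^2 - 1625)(x^2 - 65), so the splitting field is K = Q(sqrt(1625), sqrt(65)). The squarefree part of 1625 is 65 and the squarefree part of 65 is also 65, so sqrt(1625) and sqrt(65) are both rational multiples of sqrt(65). Hence Q(sqrt(1625)) = Q(sqrt(65)) = Q(sqrt(65)), and the splitting field collapses to a single degree-2 extension with Galois group Z/2Z.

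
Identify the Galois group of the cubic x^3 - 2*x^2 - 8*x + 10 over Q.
Gal(K/Q) = S_3 (symmetric group of order 6)

Compute the discriminant of x^3 + (-2)*x^2 + (-8)*x + (10): Δ = 2804. Since Δ is not a rational square, the Galois group is not contained in A_3; it must be the full S_3 (irreducibility of the cubic rules out anything smaller).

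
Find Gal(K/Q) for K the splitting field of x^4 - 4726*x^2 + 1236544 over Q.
Gal(K/Q) = Z/2Z (cyclic of order 2)

f factors as (x^2 - 278)(x^2 - 4448), so the splitting field is K = Q(sqrt(278), sqrt(4448)). The squarefree part of 278 is 278 and the squarefree part of 4448 is also 278, so sqrt(278) and sqrt(4448) are both rational multiples of sqrt(278). Hence Q(sqrt(278)) = Q(sqrt(4448)) = Q(sqrt(278)), and the splitting field collapses to a single degree-2 extension with Galois group Z/2Z.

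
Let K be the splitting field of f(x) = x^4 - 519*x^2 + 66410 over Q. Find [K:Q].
[K:Q] = 4

f factors as (x^2 - 290)(x^2 - 229); the splitting field is K = Q(sqrt(290), sqrt(229)). Since 290, 229, and 66410 are all non-squares in Q, the three subfields Q(sqrt(290)), Q(sqrt(229)), Q(sqrt(66410)) are distinct degree-2 extensions, so [K:Q] = 4 (Klein four Galois group).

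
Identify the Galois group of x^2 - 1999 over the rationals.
Gal(K/Q) = Z/2Z (cyclic of order 2)

x^2 - 1999 is irreducible over Q since 1999 is not a rational square. The splitting field Q(sqrt(1999)) has degree 2 over Q, and its unique nontrivial automorphism is sqrt(1999) ↦ -sqrt(1999). Hence Gal(Q(sqrt(1999))/Q) = Z/2Z.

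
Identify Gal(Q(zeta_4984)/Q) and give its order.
|Gal(Q(zeta_4984)/Q)| = phi(4984) = 2112; group ≅ (Z/4984Z)^* ≅ Z/2Z × Z/2Z × Z/6Z × Z/88Z

The n-th cyclotomic polynomial Φ_4984(x) is the minimal polynomial of zeta_4984 over Q and has degree phi(4984) = 2112. So Q(zeta_4984) is a degree-2112 Galois extension with Galois group (Z/4984Z)^*. By CRT, (Z/4984Z)^* ≅ (Z/8Z)^* × (Z/7Z)^* × (Z/89Z)^*. Each prime-power unit group is (Z/8Z)^* ≅ Z/2Z × Z/2Z; (Z/7Z)^* ≅ Z/6Z; (Z/89Z)^* ≅ Z/88Z. Hence Gal(Q(zeta_4984)/Q) ≅ Z/2Z × Z/2Z × Z/6Z × Z/88Z.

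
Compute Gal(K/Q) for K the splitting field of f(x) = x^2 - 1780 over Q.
Gal(K/Q) = Z/2Z (cyclic of order 2)

x^2 - 1780 is irreducible over Q since 1780 is not a rational square. The splitting field Q(sqrt(1780)) has degree 2 over Q, and its unique nontrivial automorphism is sqrt(1780) ↦ -sqrt(1780). Hence Gal(Q(sqrt(1780))/Q) = Z/2Z.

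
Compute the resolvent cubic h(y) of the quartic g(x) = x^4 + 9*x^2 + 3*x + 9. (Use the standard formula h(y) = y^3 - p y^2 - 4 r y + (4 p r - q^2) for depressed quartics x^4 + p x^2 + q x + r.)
h(y) = y^3 - 9*y^2 - 36*y + 315

Identify coefficients: p = 9, q = 3, r = 9.
Plug into h(y) = y^3 - p y^2 - 4 r y + (4 p r - q^2):
  h(y) = y^3 - (9) y^2 - 4*(9) y + (4*(9)*(9) - (3)^2)
       = y^3 + (-9) y^2 + (-36) y + (315).
Simplifying: h(y) = y^3 - 9*y^2 - 36*y + 315.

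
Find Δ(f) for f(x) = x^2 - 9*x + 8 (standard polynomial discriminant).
Δ = 49

For a quadratic a x^2 + b x + c the discriminant is Δ = b^2 - 4ac = (-9)^2 - 4*(1)*(8) = 81 - (32) = 49.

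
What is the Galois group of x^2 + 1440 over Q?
Gal(K/Q) = Z/2Z (cyclic of order 2)

x^2 + 1440 is irreducible over Q since -1440 is not a rational square. The splitting field Q(sqrt(-1440)) has degree 2 over Q, and its unique nontrivial automorphism is sqrt(-1440) ↦ -sqrt(-1440). Hence Gal(Q(sqrt(-1440))/Q) = Z/2Z.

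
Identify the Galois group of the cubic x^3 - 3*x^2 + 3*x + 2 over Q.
Gal(K/Q) = S_3 (symmetric group of order 6)

Compute the discriminant of x^3 + (-3)*x^2 + (3)*x + (2): Δ = -243. Since Δ is not a rational square, the Galois group is not contained in A_3; it must be the full S_3 (irreducibility of the cubic rules out anything smaller).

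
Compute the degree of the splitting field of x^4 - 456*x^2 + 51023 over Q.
[K:Q] = 4

f factors as (x^2 - 259)(x^2 - 197); the splitting field is K = Q(sqrt(259), sqrt(197)). Since 259, 197, and 51023 are all non-squares in Q, the three subfields Q(sqrt(259)), Q(sqrt(197)), Q(sqrt(51023)) are distinct degree-2 extensions, so [K:Q] = 4 (Klein four Galois group).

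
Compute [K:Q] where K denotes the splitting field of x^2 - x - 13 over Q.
[K:Q] = 2

The discriminant of x^2 + (-1)*x + (-13) is b^2 - 4c = 1 - (-52) = 53. Since 53 is not a perfect square in Q, the polynomial is irreducible over Q. Its two roots generate a degree-2 extension, so [K:Q] = 2.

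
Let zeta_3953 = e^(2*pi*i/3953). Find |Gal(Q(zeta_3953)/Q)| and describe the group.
|Gal(Q(zeta_3953)/Q)| = phi(3953) = 3828; group ≅ (Z/3953Z)^* ≅ Z/58Z × Z/66Z

The n-th cyclotomic polynomial Φ_3953(x) is the minimal polynomial of zeta_3953 over Q and has degree phi(3953) = 3828. So Q(zeta_3953) is a degree-3828 Galois extension with Galois group (Z/3953Z)^*. By CRT, (Z/3953Z)^* ≅ (Z/59Z)^* × (Z/67Z)^*. Each prime-power unit group is (Z/59Z)^* ≅ Z/58Z; (Z/67Z)^* ≅ Z/66Z. Hence Gal(Q(zeta_3953)/Q) ≅ Z/58Z × Z/66Z.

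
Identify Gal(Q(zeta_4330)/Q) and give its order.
|Gal(Q(zeta_4330)/Q)| = phi(4330) = 1728; group ≅ (Z/4330Z)^* ≅ Z/4Z × Z/432Z

The n-th cyclotomic polynomial Φ_4330(x) is the minimal polynomial of zeta_4330 over Q and has degree phi(4330) = 1728. So Q(zeta_4330) is a degree-1728 Galois extension with Galois group (Z/4330Z)^*. By CRT, (Z/4330Z)^* ≅ (Z/2Z)^* × (Z/5Z)^* × (Z/433Z)^*. Each prime-power unit group is (Z/2Z)^* ≅ trivial group (order 1); (Z/5Z)^* ≅ Z/4Z; (Z/433Z)^* ≅ Z/432Z. Hence Gal(Q(zeta_4330)/Q) ≅ Z/4Z × Z/432Z.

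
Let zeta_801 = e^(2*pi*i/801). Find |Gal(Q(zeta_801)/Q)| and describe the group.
|Gal(Q(zeta_801)/Q)| = phi(801) = 528; group ≅ (Z/801Z)^* ≅ Z/6Z × Z/88Z

The n-th cyclotomic polynomial Φ_801(x) is the minimal polynomial of zeta_801 over Q and has degree phi(801) = 528. So Q(zeta_801) is a degree-528 Galois extension with Galois group (Z/801Z)^*. By CRT, (Z/801Z)^* ≅ (Z/9Z)^* × (Z/89Z)^*. Each prime-power unit group is (Z/9Z)^* ≅ Z/6Z; (Z/89Z)^* ≅ Z/88Z. Hence Gal(Q(zeta_801)/Q) ≅ Z/6Z × Z/88Z.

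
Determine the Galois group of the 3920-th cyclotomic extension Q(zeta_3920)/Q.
|Gal(Q(zeta_3920)/Q)| = phi(3920) = 1344; group ≅ (Z/3920Z)^* ≅ Z/2Z × Z/4Z × Z/4Z × Z/42Z

The n-th cyclotomic polynomial Φ_3920(x) is the minimal polynomial of zeta_3920 over Q and has degree phi(3920) = 1344. So Q(zeta_3920) is a degree-1344 Galois extension with Galois group (Z/3920Z)^*. By CRT, (Z/3920Z)^* ≅ (Z/16Z)^* × (Z/5Z)^* × (Z/49Z)^*. Each prime-power unit group is (Z/16Z)^* ≅ Z/2Z × Z/4Z; (Z/5Z)^* ≅ Z/4Z; (Z/49Z)^* ≅ Z/42Z. Hence Gal(Q(zeta_3920)/Q) ≅ Z/2Z × Z/4Z × Z/4Z × Z/42Z.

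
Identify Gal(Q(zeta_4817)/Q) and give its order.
|Gal(Q(zeta_4817)/Q)| = phi(4817) = 4816; group ≅ (Z/4817Z)^* ≅ Z/4816Z

The n-th cyclotomic polynomial Φ_4817(x) is the minimal polynomial of zeta_4817 over Q and has degree phi(4817) = 4816. So Q(zeta_4817) is a degree-4816 Galois extension with Galois group (Z/4817Z)^*. (Z/4817Z)^* is cyclic since 4817 is an odd prime power (or 4). Hence Gal(Q(zeta_4817)/Q) ≅ Z/4816Z.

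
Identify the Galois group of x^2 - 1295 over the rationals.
Gal(K/Q) = Z/2Z (cyclic of order 2)

x^2 - 1295 is irreducible over Q since 1295 is not a rational square. The splitting field Q(sqrt(1295)) has degree 2 over Q, and its unique nontrivial automorphism is sqrt(1295) ↦ -sqrt(1295). Hence Gal(Q(sqrt(1295))/Q) = Z/2Z.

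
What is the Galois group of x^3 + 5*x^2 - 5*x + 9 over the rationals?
Gal(K/Q) = S_3 (symmetric group of order 6)

Compute the discriminant of x^3 + (5)*x^2 + (-5)*x + (9): Δ = -9612. Since Δ is not a rational square, the Galois group is not contained in A_3; it must be the full S_3 (irreducibility of the cubic rules out anything smaller).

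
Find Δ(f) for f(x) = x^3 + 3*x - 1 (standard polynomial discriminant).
Δ = -135

For x^3 + a x^2 + b x + c the discriminant is Δ = 18 a b c - 4 a^3 c + a^2 b^2 - 4 b^3 - 27 c^2.
Plug a = 0, b = 3, c = -1:
  18*(0)*(3)*(-1) - 4*(0)^3*(-1) + (0)^2*(3)^2 - 4*(3)^3 - 27*(-1)^2
  = 0 + (0) + 0 + (-108) + (-27)
  = -135.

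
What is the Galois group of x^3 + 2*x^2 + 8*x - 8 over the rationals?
Gal(K/Q) = S_3 (symmetric group of order 6)

Compute the discriminant of x^3 + (2)*x^2 + (8)*x + (-8): Δ = -5568. Since Δ is not a rational square, the Galois group is not contained in A_3; it must be the full S_3 (irreducibility of the cubic rules out anything smaller).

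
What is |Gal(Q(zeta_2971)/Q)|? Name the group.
|Gal(Q(zeta_2971)/Q)| = phi(2971) = 2970; group ≅ (Z/2971Z)^* ≅ Z/2970Z

The n-th cyclotomic polynomial Φ_2971(x) is the minimal polynomial of zeta_2971 over Q and has degree phi(2971) = 2970. So Q(zeta_2971) is a degree-2970 Galois extension with Galois group (Z/2971Z)^*. (Z/2971Z)^* is cyclic since 2971 is an odd prime power (or 4). Hence Gal(Q(zeta_2971)/Q) ≅ Z/2970Z.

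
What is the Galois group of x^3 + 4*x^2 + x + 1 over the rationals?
Gal(K/Q) = S_3 (symmetric group of order 6)

Compute the discriminant of x^3 + (4)*x^2 + (1)*x + (1): Δ = -199. Since Δ is not a rational square, the Galois group is not contained in A_3; it must be the full S_3 (irreducibility of the cubic rules out anything smaller).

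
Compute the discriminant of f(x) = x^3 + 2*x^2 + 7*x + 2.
Δ = -844

For x^3 + a x^2 + b x + c the discriminant is Δ = 18 a b c - 4 a^3 c + a^2 b^2 - 4 b^3 - 27 c^2.
Plug a = 2, b = 7, c = 2:
  18*(2)*(7)*(2) - 4*(2)^3*(2) + (2)^2*(7)^2 - 4*(7)^3 - 27*(2)^2
  = 504 + (-64) + 196 + (-1372) + (-108)
  = -844.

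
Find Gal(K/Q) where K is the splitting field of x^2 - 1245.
Gal(K/Q) = Z/2Z (cyclic of order 2)

x^2 - 1245 is irreducible over Q since 1245 is not a rational square. The splitting field Q(sqrt(1245)) has degree 2 over Q, and its unique nontrivial automorphism is sqrt(1245) ↦ -sqrt(1245). Hence Gal(Q(sqrt(1245))/Q) = Z/2Z.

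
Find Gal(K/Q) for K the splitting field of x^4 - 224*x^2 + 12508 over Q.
Gal(K/Q) = V_4 (Klein four-group, Z/2Z × Z/2Z)

f factors as (x^2 - 106)(x^2 - 118), so the splitting field is K = Q(sqrt(106), sqrt(118)). The elements 106, 118, 12508 are all non-squares in Q, so sqrt(106) and sqrt(118) generate independent quadratic extensions. Thus [K:Q] = 4 and Gal(K/Q) is generated by the two order-2 automorphisms sqrt(106) ↦ -sqrt(106) and sqrt(118) ↦ -sqrt(118), giving V_4.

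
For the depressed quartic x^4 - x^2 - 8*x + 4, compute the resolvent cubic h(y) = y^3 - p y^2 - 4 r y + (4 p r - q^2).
h(y) = y^3 + y^2 - 16*y - 80

Identify coefficients: p = -1, q = -8, r = 4.
Plug into h(y) = y^3 - p y^2 - 4 r y + (4 p r - q^2):
  h(y) = y^3 - (-1) y^2 - 4*(4) y + (4*(-1)*(4) - (-8)^2)
       = y^3 + (1) y^2 + (-16) y + (-80).
Simplifying: h(y) = y^3 + y^2 - 16*y - 80.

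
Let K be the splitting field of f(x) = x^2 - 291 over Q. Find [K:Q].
[K:Q] = 2

The polynomial x^2 - 291 is irreducible over Q since 291 is not a perfect square. Its splitting field is Q(sqrt(291)), which has degree 2 over Q.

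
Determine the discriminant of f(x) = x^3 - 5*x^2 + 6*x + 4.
Δ = -556

For x^3 + a x^2 + b x + c the discriminant is Δ = 18 a b c - 4 a^3 c + a^2 b^2 - 4 b^3 - 27 c^2.
Plug a = -5, b = 6, c = 4:
  18*(-5)*(6)*(4) - 4*(-5)^3*(4) + (-5)^2*(6)^2 - 4*(6)^3 - 27*(4)^2
  = -2160 + (2000) + 900 + (-864) + (-432)
  = -556.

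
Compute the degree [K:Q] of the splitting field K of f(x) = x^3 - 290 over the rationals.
[K:Q] = 6

x^3 - 290 has one real root r = 290^(1/3) and two complex roots r*zeta_3, r*zeta_3^2 where zeta_3 = e^(2*pi*i/3). The splitting field is Q(r, zeta_3). [Q(r):Q] = 3 and [Q(zeta_3):Q] = 2 with gcd = 1, so [Q(r, zeta_3):Q] = 3 * 2 = 6.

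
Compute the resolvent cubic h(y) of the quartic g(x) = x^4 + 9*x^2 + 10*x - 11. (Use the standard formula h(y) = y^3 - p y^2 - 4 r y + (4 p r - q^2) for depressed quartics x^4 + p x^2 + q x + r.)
h(y) = y^3 - 9*y^2 + 44*y - 496

Identify coefficients: p = 9, q = 10, r = -11.
Plug into h(y) = y^3 - p y^2 - 4 r y + (4 p r - q^2):
  h(y) = y^3 - (9) y^2 - 4*(-11) y + (4*(9)*(-11) - (10)^2)
       = y^3 + (-9) y^2 + (44) y + (-496).
Simplifying: h(y) = y^3 - 9*y^2 + 44*y - 496.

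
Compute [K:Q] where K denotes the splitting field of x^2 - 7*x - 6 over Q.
[K:Q] = 2

The discriminant of x^2 + (-7)*x + (-6) is b^2 - 4c = 49 - (-24) = 73. Since 73 is not a perfect square in Q, the polynomial is irreducible over Q. Its two roots generate a degree-2 extension, so [K:Q] = 2.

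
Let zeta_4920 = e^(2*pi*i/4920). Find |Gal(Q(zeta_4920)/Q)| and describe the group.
|Gal(Q(zeta_4920)/Q)| = phi(4920) = 1280; group ≅ (Z/4920Z)^* ≅ Z/2Z × Z/2Z × Z/2Z × Z/4Z × Z/40Z

The n-th cyclotomic polynomial Φ_4920(x) is the minimal polynomial of zeta_4920 over Q and has degree phi(4920) = 1280. So Q(zeta_4920) is a degree-1280 Galois extension with Galois group (Z/4920Z)^*. By CRT, (Z/4920Z)^* ≅ (Z/8Z)^* × (Z/3Z)^* × (Z/5Z)^* × (Z/41Z)^*. Each prime-power unit group is (Z/8Z)^* ≅ Z/2Z × Z/2Z; (Z/3Z)^* ≅ Z/2Z; (Z/5Z)^* ≅ Z/4Z; (Z/41Z)^* ≅ Z/40Z. Hence Gal(Q(zeta_4920)/Q) ≅ Z/2Z × Z/2Z × Z/2Z × Z/4Z × Z/40Z.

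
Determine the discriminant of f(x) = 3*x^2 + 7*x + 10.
Δ = -71

For a quadratic a x^2 + b x + c the discriminant is Δ = b^2 - 4ac = (7)^2 - 4*(3)*(10) = 49 - (120) = -71.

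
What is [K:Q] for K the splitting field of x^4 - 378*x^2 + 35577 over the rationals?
[K:Q] = 4

f factors as (x^2 - 177)(x^2 - 201); the splitting field is K = Q(sqrt(177), sqrt(201)). Since 177, 201, and 35577 are all non-squares in Q, the three subfields Q(sqrt(177)), Q(sqrt(201)), Q(sqrt(35577)) are distinct degree-2 extensions, so [K:Q] = 4 (Klein four Galois group).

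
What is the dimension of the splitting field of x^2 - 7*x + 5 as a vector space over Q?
[K:Q] = 2

The discriminant of x^2 + (-7)*x + (5) is b^2 - 4c = 49 - (20) = 29. Since 29 is not a perfect square in Q, the polynomial is irreducible over Q. Its two roots generate a degree-2 extension, so [K:Q] = 2.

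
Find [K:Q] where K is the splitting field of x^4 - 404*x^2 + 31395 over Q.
[K:Q] = 4

f factors as (x^2 - 105)(x^2 - 299); the splitting field is K = Q(sqrt(105), sqrt(299)). Since 105, 299, and 31395 are all non-squares in Q, the three subfields Q(sqrt(105)), Q(sqrt(299)), Q(sqrt(31395)) are distinct degree-2 extensions, so [K:Q] = 4 (Klein four Galois group).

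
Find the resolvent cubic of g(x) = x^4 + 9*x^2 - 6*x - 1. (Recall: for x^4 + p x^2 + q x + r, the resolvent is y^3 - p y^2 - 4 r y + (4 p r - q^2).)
h(y) = y^3 - 9*y^2 + 4*y - 72

Identify coefficients: p = 9, q = -6, r = -1.
Plug into h(y) = y^3 - p y^2 - 4 r y + (4 p r - q^2):
  h(y) = y^3 - (9) y^2 - 4*(-1) y + (4*(9)*(-1) - (-6)^2)
       = y^3 + (-9) y^2 + (4) y + (-72).
Simplifying: h(y) = y^3 - 9*y^2 + 4*y - 72.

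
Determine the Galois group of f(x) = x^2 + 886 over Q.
Gal(K/Q) = Z/2Z (cyclic of order 2)

x^2 + 886 is irreducible over Q since -886 is not a rational square. The splitting field Q(sqrt(-886)) has degree 2 over Q, and its unique nontrivial automorphism is sqrt(-886) ↦ -sqrt(-886). Hence Gal(Q(sqrt(-886))/Q) = Z/2Z.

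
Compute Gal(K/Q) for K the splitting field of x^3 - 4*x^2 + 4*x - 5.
Gal(K/Q) = S_3 (symmetric group of order 6)

Compute the discriminant of x^3 + (-4)*x^2 + (4)*x + (-5): Δ = -515. Since Δ is not a rational square, the Galois group is not contained in A_3; it must be the full S_3 (irreducibility of the cubic rules out anything smaller).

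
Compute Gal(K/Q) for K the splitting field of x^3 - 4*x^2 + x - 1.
Gal(K/Q) = S_3 (symmetric group of order 6)

Compute the discriminant of x^3 + (-4)*x^2 + (1)*x + (-1): Δ = -199. Since Δ is not a rational square, the Galois group is not contained in A_3; it must be the full S_3 (irreducibility of the cubic rules out anything smaller).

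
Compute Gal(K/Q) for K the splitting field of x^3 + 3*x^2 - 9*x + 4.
Gal(K/Q) = S_3 (symmetric group of order 6)

Compute the discriminant of x^3 + (3)*x^2 + (-9)*x + (4): Δ = 837. Since Δ is not a rational square, the Galois group is not contained in A_3; it must be the full S_3 (irreducibility of the cubic rules out anything smaller).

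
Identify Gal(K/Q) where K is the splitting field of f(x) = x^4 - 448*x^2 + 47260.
Gal(K/Q) = V_4 (Klein four-group, Z/2Z × Z/2Z)

f factors as (x^2 - 278)(x^2 - 170), so the splitting field is K = Q(sqrt(278), sqrt(170)). The elements 278, 170, 47260 are all non-squares in Q, so sqrt(278) and sqrt(170) generate independent quadratic extensions. Thus [K:Q] = 4 and Gal(K/Q) is generated by the two order-2 automorphisms sqrt(278) ↦ -sqrt(278) and sqrt(170) ↦ -sqrt(170), giving V_4.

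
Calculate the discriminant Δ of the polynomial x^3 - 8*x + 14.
Δ = -3244

For a depressed cubic x^3 + p x + q the discriminant is Δ = -4 p^3 - 27 q^2 = -4*(-8)^3 - 27*(14)^2 = 2048 - 5292 = -3244.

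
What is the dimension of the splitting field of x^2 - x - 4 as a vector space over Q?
[K:Q] = 2

The discriminant of x^2 + (-1)*x + (-4) is b^2 - 4c = 1 - (-16) = 17. Since 17 is not a perfect square in Q, the polynomial is irreducible over Q. Its two roots generate a degree-2 extension, so [K:Q] = 2.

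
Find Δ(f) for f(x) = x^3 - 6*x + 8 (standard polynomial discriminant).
Δ = -864

For a depressed cubic x^3 + p x + q the discriminant is Δ = -4 p^3 - 27 q^2 = -4*(-6)^3 - 27*(8)^2 = 864 - 1728 = -864.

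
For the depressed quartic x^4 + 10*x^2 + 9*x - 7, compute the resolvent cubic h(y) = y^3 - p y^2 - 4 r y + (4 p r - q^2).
h(y) = y^3 - 10*y^2 + 28*y - 361

Identify coefficients: p = 10, q = 9, r = -7.
Plug into h(y) = y^3 - p y^2 - 4 r y + (4 p r - q^2):
  h(y) = y^3 - (10) y^2 - 4*(-7) y + (4*(10)*(-7) - (9)^2)
       = y^3 + (-10) y^2 + (28) y + (-361).
Simplifying: h(y) = y^3 - 10*y^2 + 28*y - 361.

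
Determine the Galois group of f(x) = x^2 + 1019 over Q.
Gal(K/Q) = Z/2Z (cyclic of order 2)

x^2 + 1019 is irreducible over Q since -1019 is not a rational square. The splitting field Q(sqrt(-1019)) has degree 2 over Q, and its unique nontrivial automorphism is sqrt(-1019) ↦ -sqrt(-1019). Hence Gal(Q(sqrt(-1019))/Q) = Z/2Z.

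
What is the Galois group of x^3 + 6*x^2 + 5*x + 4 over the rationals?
Gal(K/Q) = S_3 (symmetric group of order 6)

Compute the discriminant of x^3 + (6)*x^2 + (5)*x + (4): Δ = -1328. Since Δ is not a rational square, the Galois group is not contained in A_3; it must be the full S_3 (irreducibility of the cubic rules out anything smaller).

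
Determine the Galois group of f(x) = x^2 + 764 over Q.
Gal(K/Q) = Z/2Z (cyclic of order 2)

x^2 + 764 is irreducible over Q since -764 is not a rational square. The splitting field Q(sqrt(-764)) has degree 2 over Q, and its unique nontrivial automorphism is sqrt(-764) ↦ -sqrt(-764). Hence Gal(Q(sqrt(-764))/Q) = Z/2Z.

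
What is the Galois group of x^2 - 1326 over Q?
Gal(K/Q) = Z/2Z (cyclic of order 2)

x^2 - 1326 is irreducible over Q since 1326 is not a rational square. The splitting field Q(sqrt(1326)) has degree 2 over Q, and its unique nontrivial automorphism is sqrt(1326) ↦ -sqrt(1326). Hence Gal(Q(sqrt(1326))/Q) = Z/2Z.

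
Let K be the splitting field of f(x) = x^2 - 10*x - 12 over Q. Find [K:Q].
[K:Q] = 2

The discriminant of x^2 + (-10)*x + (-12) is b^2 - 4c = 100 - (-48) = 148. Since 148 is not a perfect square in Q, the polynomial is irreducible over Q. Its two roots generate a degree-2 extension, so [K:Q] = 2.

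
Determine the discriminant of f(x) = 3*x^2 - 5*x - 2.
Δ = 49

For a quadratic a x^2 + b x + c the discriminant is Δ = b^2 - 4ac = (-5)^2 - 4*(3)*(-2) = 25 - (-24) = 49.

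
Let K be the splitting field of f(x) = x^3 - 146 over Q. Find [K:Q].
[K:Q] = 6

x^3 - 146 has one real root r = 146^(1/3) and two complex roots r*zeta_3, r*zeta_3^2 where zeta_3 = e^(2*pi*i/3). The splitting field is Q(r, zeta_3). [Q(r):Q] = 3 and [Q(zeta_3):Q] = 2 with gcd = 1, so [Q(r, zeta_3):Q] = 3 * 2 = 6.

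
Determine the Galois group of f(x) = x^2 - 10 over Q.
Gal(K/Q) = Z/2Z (cyclic of order 2)

x^2 - 10 is irreducible over Q since 10 is not a rational square. The splitting field Q(sqrt(10)) has degree 2 over Q, and its unique nontrivial automorphism is sqrt(10) ↦ -sqrt(10). Hence Gal(Q(sqrt(10))/Q) = Z/2Z.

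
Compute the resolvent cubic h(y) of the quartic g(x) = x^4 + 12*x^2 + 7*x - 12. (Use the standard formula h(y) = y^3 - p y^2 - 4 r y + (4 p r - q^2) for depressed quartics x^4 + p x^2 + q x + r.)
h(y) = y^3 - 12*y^2 + 48*y - 625

Identify coefficients: p = 12, q = 7, r = -12.
Plug into h(y) = y^3 - p y^2 - 4 r y + (4 p r - q^2):
  h(y) = y^3 - (12) y^2 - 4*(-12) y + (4*(12)*(-12) - (7)^2)
       = y^3 + (-12) y^2 + (48) y + (-625).
Simplifying: h(y) = y^3 - 12*y^2 + 48*y - 625.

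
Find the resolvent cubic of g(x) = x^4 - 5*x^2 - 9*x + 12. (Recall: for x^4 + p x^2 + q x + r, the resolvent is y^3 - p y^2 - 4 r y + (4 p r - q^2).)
h(y) = y^3 + 5*y^2 - 48*y - 321

Identify coefficients: p = -5, q = -9, r = 12.
Plug into h(y) = y^3 - p y^2 - 4 r y + (4 p r - q^2):
  h(y) = y^3 - (-5) y^2 - 4*(12) y + (4*(-5)*(12) - (-9)^2)
       = y^3 + (5) y^2 + (-48) y + (-321).
Simplifying: h(y) = y^3 + 5*y^2 - 48*y - 321.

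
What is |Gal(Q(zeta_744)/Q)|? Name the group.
|Gal(Q(zeta_744)/Q)| = phi(744) = 240; group ≅ (Z/744Z)^* ≅ Z/2Z × Z/2Z × Z/2Z × Z/30Z

The n-th cyclotomic polynomial Φ_744(x) is the minimal polynomial of zeta_744 over Q and has degree phi(744) = 240. So Q(zeta_744) is a degree-240 Galois extension with Galois group (Z/744Z)^*. By CRT, (Z/744Z)^* ≅ (Z/8Z)^* × (Z/3Z)^* × (Z/31Z)^*. Each prime-power unit group is (Z/8Z)^* ≅ Z/2Z × Z/2Z; (Z/3Z)^* ≅ Z/2Z; (Z/31Z)^* ≅ Z/30Z. Hence Gal(Q(zeta_744)/Q) ≅ Z/2Z × Z/2Z × Z/2Z × Z/30Z.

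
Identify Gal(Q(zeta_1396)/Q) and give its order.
|Gal(Q(zeta_1396)/Q)| = phi(1396) = 696; group ≅ (Z/1396Z)^* ≅ Z/2Z × Z/348Z

The n-th cyclotomic polynomial Φ_1396(x) is the minimal polynomial of zeta_1396 over Q and has degree phi(1396) = 696. So Q(zeta_1396) is a degree-696 Galois extension with Galois group (Z/1396Z)^*. By CRT, (Z/1396Z)^* ≅ (Z/4Z)^* × (Z/349Z)^*. Each prime-power unit group is (Z/4Z)^* ≅ Z/2Z; (Z/349Z)^* ≅ Z/348Z. Hence Gal(Q(zeta_1396)/Q) ≅ Z/2Z × Z/348Z.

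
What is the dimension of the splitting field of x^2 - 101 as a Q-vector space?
[K:Q] = 2

The polynomial x^2 - 101 is irreducible over Q since 101 is not a perfect square. Its splitting field is Q(sqrt(101)), which has degree 2 over Q.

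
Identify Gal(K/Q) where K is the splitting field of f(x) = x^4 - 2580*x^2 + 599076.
Gal(K/Q) = Z/2Z (cyclic of order 2)

f factors as (x^2 - 258)(x^2 - 2322), so the splitting field is K = Q(sqrt(258), sqrt(2322)). The squarefree part of 258 is 258 and the squarefree part of 2322 is also 258, so sqrt(258) and sqrt(2322) are both rational multiples of sqrt(258). Hence Q(sqrt(258)) = Q(sqrt(2322)) = Q(sqrt(258)), and the splitting field collapses to a single degree-2 extension with Galois group Z/2Z.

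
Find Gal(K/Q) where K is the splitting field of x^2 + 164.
Gal(K/Q) = Z/2Z (cyclic of order 2)

x^2 + 164 is irreducible over Q since -164 is not a rational square. The splitting field Q(sqrt(-164)) has degree 2 over Q, and its unique nontrivial automorphism is sqrt(-164) ↦ -sqrt(-164). Hence Gal(Q(sqrt(-164))/Q) = Z/2Z.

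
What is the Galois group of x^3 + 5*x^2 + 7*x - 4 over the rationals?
Gal(K/Q) = S_3 (symmetric group of order 6)

Compute the discriminant of x^3 + (5)*x^2 + (7)*x + (-4): Δ = -1099. Since Δ is not a rational square, the Galois group is not contained in A_3; it must be the full S_3 (irreducibility of the cubic rules out anything smaller).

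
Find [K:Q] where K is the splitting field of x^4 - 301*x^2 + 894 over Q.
[K:Q] = 4

f factors as (x^2 - 3)(x^2 - 298); the splitting field is K = Q(sqrt(3), sqrt(298)). Since 3, 298, and 894 are all non-squares in Q, the three subfields Q(sqrt(3)), Q(sqrt(298)), Q(sqrt(894)) are distinct degree-2 extensions, so [K:Q] = 4 (Klein four Galois group).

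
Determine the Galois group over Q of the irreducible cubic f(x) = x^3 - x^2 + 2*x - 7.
Gal(K/Q) = S_3 (symmetric group of order 6)

Compute the discriminant of x^3 + (-1)*x^2 + (2)*x + (-7): Δ = -1127. Since Δ is not a rational square, the Galois group is not contained in A_3; it must be the full S_3 (irreducibility of the cubic rules out anything smaller).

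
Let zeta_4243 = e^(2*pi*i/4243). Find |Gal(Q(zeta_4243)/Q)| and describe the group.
|Gal(Q(zeta_4243)/Q)| = phi(4243) = 4242; group ≅ (Z/4243Z)^* ≅ Z/4242Z

The n-th cyclotomic polynomial Φ_4243(x) is the minimal polynomial of zeta_4243 over Q and has degree phi(4243) = 4242. So Q(zeta_4243) is a degree-4242 Galois extension with Galois group (Z/4243Z)^*. (Z/4243Z)^* is cyclic since 4243 is an odd prime power (or 4). Hence Gal(Q(zeta_4243)/Q) ≅ Z/4242Z.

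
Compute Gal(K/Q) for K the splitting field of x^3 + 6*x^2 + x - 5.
Gal(K/Q) = S_3 (symmetric group of order 6)

Compute the discriminant of x^3 + (6)*x^2 + (1)*x + (-5): Δ = 3137. Since Δ is not a rational square, the Galois group is not contained in A_3; it must be the full S_3 (irreducibility of the cubic rules out anything smaller).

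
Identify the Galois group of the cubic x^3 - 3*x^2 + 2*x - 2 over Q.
Gal(K/Q) = S_3 (symmetric group of order 6)

Compute the discriminant of x^3 + (-3)*x^2 + (2)*x + (-2): Δ = -104. Since Δ is not a rational square, the Galois group is not contained in A_3; it must be the full S_3 (irreducibility of the cubic rules out anything smaller).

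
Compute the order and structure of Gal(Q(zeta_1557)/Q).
|Gal(Q(zeta_1557)/Q)| = phi(1557) = 1032; group ≅ (Z/1557Z)^* ≅ Z/6Z × Z/172Z

The n-th cyclotomic polynomial Φ_1557(x) is the minimal polynomial of zeta_1557 over Q and has degree phi(1557) = 1032. So Q(zeta_1557) is a degree-1032 Galois extension with Galois group (Z/1557Z)^*. By CRT, (Z/1557Z)^* ≅ (Z/9Z)^* × (Z/173Z)^*. Each prime-power unit group is (Z/9Z)^* ≅ Z/6Z; (Z/173Z)^* ≅ Z/172Z. Hence Gal(Q(zeta_1557)/Q) ≅ Z/6Z × Z/172Z.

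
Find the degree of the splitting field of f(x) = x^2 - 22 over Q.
[K:Q] = 2

The polynomial x^2 - 22 is irreducible over Q since 22 is not a perfect square. Its splitting field is Q(sqrt(22)), which has degree 2 over Q.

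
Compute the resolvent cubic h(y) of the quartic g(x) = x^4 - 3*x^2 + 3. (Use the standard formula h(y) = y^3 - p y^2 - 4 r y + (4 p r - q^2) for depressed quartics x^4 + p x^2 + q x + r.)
h(y) = y^3 + 3*y^2 - 12*y - 36

Identify coefficients: p = -3, q = 0, r = 3.
Plug into h(y) = y^3 - p y^2 - 4 r y + (4 p r - q^2):
  h(y) = y^3 - (-3) y^2 - 4*(3) y + (4*(-3)*(3) - (0)^2)
       = y^3 + (3) y^2 + (-12) y + (-36).
Simplifying: h(y) = y^3 + 3*y^2 - 12*y - 36.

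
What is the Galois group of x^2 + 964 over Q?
Gal(K/Q) = Z/2Z (cyclic of order 2)

x^2 + 964 is irreducible over Q since -964 is not a rational square. The splitting field Q(sqrt(-964)) has degree 2 over Q, and its unique nontrivial automorphism is sqrt(-964) ↦ -sqrt(-964). Hence Gal(Q(sqrt(-964))/Q) = Z/2Z.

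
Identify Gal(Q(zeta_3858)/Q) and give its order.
|Gal(Q(zeta_3858)/Q)| = phi(3858) = 1284; group ≅ (Z/3858Z)^* ≅ Z/2Z × Z/642Z

The n-th cyclotomic polynomial Φ_3858(x) is the minimal polynomial of zeta_3858 over Q and has degree phi(3858) = 1284. So Q(zeta_3858) is a degree-1284 Galois extension with Galois group (Z/3858Z)^*. By CRT, (Z/3858Z)^* ≅ (Z/2Z)^* × (Z/3Z)^* × (Z/643Z)^*. Each prime-power unit group is (Z/2Z)^* ≅ trivial group (order 1); (Z/3Z)^* ≅ Z/2Z; (Z/643Z)^* ≅ Z/642Z. Hence Gal(Q(zeta_3858)/Q) ≅ Z/2Z × Z/642Z.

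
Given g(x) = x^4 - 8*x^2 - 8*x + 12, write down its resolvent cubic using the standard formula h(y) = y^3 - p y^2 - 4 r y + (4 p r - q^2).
h(y) = y^3 + 8*y^2 - 48*y - 448

Identify coefficients: p = -8, q = -8, r = 12.
Plug into h(y) = y^3 - p y^2 - 4 r y + (4 p r - q^2):
  h(y) = y^3 - (-8) y^2 - 4*(12) y + (4*(-8)*(12) - (-8)^2)
       = y^3 + (8) y^2 + (-48) y + (-448).
Simplifying: h(y) = y^3 + 8*y^2 - 48*y - 448.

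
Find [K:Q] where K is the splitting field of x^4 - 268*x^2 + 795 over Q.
[K:Q] = 4

f factors as (x^2 - 265)(x^2 - 3); the splitting field is K = Q(sqrt(265), sqrt(3)). Since 265, 3, and 795 are all non-squares in Q, the three subfields Q(sqrt(265)), Q(sqrt(3)), Q(sqrt(795)) are distinct degree-2 extensions, so [K:Q] = 4 (Klein four Galois group).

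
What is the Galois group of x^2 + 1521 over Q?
Gal(K/Q) = Z/2Z (cyclic of order 2)

x^2 + 1521 is irreducible over Q since -1521 is not a rational square. The splitting field Q(sqrt(-1521)) has degree 2 over Q, and its unique nontrivial automorphism is sqrt(-1521) ↦ -sqrt(-1521). Hence Gal(Q(sqrt(-1521))/Q) = Z/2Z.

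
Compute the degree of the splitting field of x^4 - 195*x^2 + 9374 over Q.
[K:Q] = 4

f factors as (x^2 - 86)(x^2 - 109); the splitting field is K = Q(sqrt(86), sqrt(109)). Since 86, 109, and 9374 are all non-squares in Q, the three subfields Q(sqrt(86)), Q(sqrt(109)), Q(sqrt(9374)) are distinct degree-2 extensions, so [K:Q] = 4 (Klein four Galois group).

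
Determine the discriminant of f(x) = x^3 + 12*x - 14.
Δ = -12204

For a depressed cubic x^3 + p x + q the discriminant is Δ = -4 p^3 - 27 q^2 = -4*(12)^3 - 27*(-14)^2 = -6912 - 5292 = -12204.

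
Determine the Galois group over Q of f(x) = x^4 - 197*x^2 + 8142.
Gal(K/Q) = V_4 (Klein four-group, Z/2Z × Z/2Z)

f factors as (x^2 - 138)(x^2 - 59), so the splitting field is K = Q(sqrt(138), sqrt(59)). The elements 138, 59, 8142 are all non-squares in Q, so sqrt(138) and sqrt(59) generate independent quadratic extensions. Thus [K:Q] = 4 and Gal(K/Q) is generated by the two order-2 automorphisms sqrt(138) ↦ -sqrt(138) and sqrt(59) ↦ -sqrt(59), giving V_4.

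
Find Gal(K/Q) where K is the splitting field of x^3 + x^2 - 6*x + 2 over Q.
Gal(K/Q) = S_3 (symmetric group of order 6)

Compute the discriminant of x^3 + (1)*x^2 + (-6)*x + (2): Δ = 568. Since Δ is not a rational square, the Galois group is not contained in A_3; it must be the full S_3 (irreducibility of the cubic rules out anything smaller).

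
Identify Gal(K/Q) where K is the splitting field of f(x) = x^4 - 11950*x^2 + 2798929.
Gal(K/Q) = Z/2Z (cyclic of order 2)

f factors as (x^2 - 11711)(x^2 - 239), so the splitting field is K = Q(sqrt(11711), sqrt(239)). The squarefree part of 11711 is 239 and the squarefree part of 239 is also 239, so sqrt(11711) and sqrt(239) are both rational multiples of sqrt(239). Hence Q(sqrt(11711)) = Q(sqrt(239)) = Q(sqrt(239)), and the splitting field collapses to a single degree-2 extension with Galois group Z/2Z.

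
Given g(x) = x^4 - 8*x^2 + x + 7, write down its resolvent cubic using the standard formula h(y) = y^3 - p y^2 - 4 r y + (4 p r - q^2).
h(y) = y^3 + 8*y^2 - 28*y - 225

Identify coefficients: p = -8, q = 1, r = 7.
Plug into h(y) = y^3 - p y^2 - 4 r y + (4 p r - q^2):
  h(y) = y^3 - (-8) y^2 - 4*(7) y + (4*(-8)*(7) - (1)^2)
       = y^3 + (8) y^2 + (-28) y + (-225).
Simplifying: h(y) = y^3 + 8*y^2 - 28*y - 225.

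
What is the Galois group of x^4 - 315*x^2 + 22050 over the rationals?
Gal(K/Q) = V_4 (Klein four-group, Z/2Z × Z/2Z)

f factors as (x^2 - 210)(x^2 - 105), so the splitting field is K = Q(sqrt(210), sqrt(105)). The elements 210, 105, 22050 are all non-squares in Q, so sqrt(210) and sqrt(105) generate independent quadratic extensions. Thus [K:Q] = 4 and Gal(K/Q) is generated by the two order-2 automorphisms sqrt(210) ↦ -sqrt(210) and sqrt(105) ↦ -sqrt(105), giving V_4.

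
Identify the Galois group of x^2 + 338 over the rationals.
Gal(K/Q) = Z/2Z (cyclic of order 2)

x^2 + 338 is irreducible over Q since -338 is not a rational square. The splitting field Q(sqrt(-338)) has degree 2 over Q, and its unique nontrivial automorphism is sqrt(-338) ↦ -sqrt(-338). Hence Gal(Q(sqrt(-338))/Q) = Z/2Z.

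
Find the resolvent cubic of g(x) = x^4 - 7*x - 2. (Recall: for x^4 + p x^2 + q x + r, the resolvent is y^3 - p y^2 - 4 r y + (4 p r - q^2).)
h(y) = y^3 + 8*y - 49

Identify coefficients: p = 0, q = -7, r = -2.
Plug into h(y) = y^3 - p y^2 - 4 r y + (4 p r - q^2):
  h(y) = y^3 - (0) y^2 - 4*(-2) y + (4*(0)*(-2) - (-7)^2)
       = y^3 + (0) y^2 + (8) y + (-49).
Simplifying: h(y) = y^3 + 8*y - 49.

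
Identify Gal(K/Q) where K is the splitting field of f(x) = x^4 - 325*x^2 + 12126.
Gal(K/Q) = V_4 (Klein four-group, Z/2Z × Z/2Z)

f factors as (x^2 - 43)(x^2 - 282), so the splitting field is K = Q(sqrt(43), sqrt(282)). The elements 43, 282, 12126 are all non-squares in Q, so sqrt(43) and sqrt(282) generate independent quadratic extensions. Thus [K:Q] = 4 and Gal(K/Q) is generated by the two order-2 automorphisms sqrt(43) ↦ -sqrt(43) and sqrt(282) ↦ -sqrt(282), giving V_4.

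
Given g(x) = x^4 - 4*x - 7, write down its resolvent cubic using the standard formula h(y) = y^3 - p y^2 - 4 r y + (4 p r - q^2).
h(y) = y^3 + 28*y - 16

Identify coefficients: p = 0, q = -4, r = -7.
Plug into h(y) = y^3 - p y^2 - 4 r y + (4 p r - q^2):
  h(y) = y^3 - (0) y^2 - 4*(-7) y + (4*(0)*(-7) - (-4)^2)
       = y^3 + (0) y^2 + (28) y + (-16).
Simplifying: h(y) = y^3 + 28*y - 16.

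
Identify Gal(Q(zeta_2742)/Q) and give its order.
|Gal(Q(zeta_2742)/Q)| = phi(2742) = 912; group ≅ (Z/2742Z)^* ≅ Z/2Z × Z/456Z

The n-th cyclotomic polynomial Φ_2742(x) is the minimal polynomial of zeta_2742 over Q and has degree phi(2742) = 912. So Q(zeta_2742) is a degree-912 Galois extension with Galois group (Z/2742Z)^*. By CRT, (Z/2742Z)^* ≅ (Z/2Z)^* × (Z/3Z)^* × (Z/457Z)^*. Each prime-power unit group is (Z/2Z)^* ≅ trivial group (order 1); (Z/3Z)^* ≅ Z/2Z; (Z/457Z)^* ≅ Z/456Z. Hence Gal(Q(zeta_2742)/Q) ≅ Z/2Z × Z/456Z.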